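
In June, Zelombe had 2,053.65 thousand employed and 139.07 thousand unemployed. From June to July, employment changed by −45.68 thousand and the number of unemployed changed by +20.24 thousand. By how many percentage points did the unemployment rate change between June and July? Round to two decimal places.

June: labor force = 2,053.65 + 139.07 = 2,192.72; u = 139.07/2,192.72 = 6.34%.
July: labor force = 2,007.97 + 159.31 = 2,167.28; u = 159.31/2,167.28 = 7.35%.
Change = 7.35% − 6.34% = +1.01 pp.

The unemployment rate changed by +1.01 percentage points.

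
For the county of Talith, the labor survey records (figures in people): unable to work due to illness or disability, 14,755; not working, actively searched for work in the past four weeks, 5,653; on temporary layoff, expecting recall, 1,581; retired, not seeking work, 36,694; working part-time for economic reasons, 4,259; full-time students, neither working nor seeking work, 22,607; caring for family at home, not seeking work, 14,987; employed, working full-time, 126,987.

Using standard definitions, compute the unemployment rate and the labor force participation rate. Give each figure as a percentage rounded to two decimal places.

Employed = 4,259 + 126,987 = 131,246 (anyone who worked, including part-time for economic reasons, counts as employed).
Unemployed = 5,653 + 1,581 = 7,234 (jobless and actively searching, or on temporary layoff).
Labor force = 131,246 + 7,234 = 138,480.
Not in labor force = 14,755 + 36,694 + 22,607 + 14,987 = 89,043 (those not working and not actively searching are outside the labor force).
Civilian working-age population = 138,480 + 89,043 = 227,523.
Unemployment rate = 7,234 / 138,480 = 5.22%.
Labor force participation rate = 138,480 / 227,523 = 60.86%.

Unemployment rate ≈ 5.22%; labor force participation rate ≈ 60.86%.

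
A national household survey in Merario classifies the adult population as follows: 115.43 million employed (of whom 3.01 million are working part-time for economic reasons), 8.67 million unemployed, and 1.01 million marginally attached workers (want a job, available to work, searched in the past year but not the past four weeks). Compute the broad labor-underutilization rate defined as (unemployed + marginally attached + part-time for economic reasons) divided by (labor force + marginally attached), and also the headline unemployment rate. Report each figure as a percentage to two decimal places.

Labor force = 115.43 + 8.67 = 124.10 million.
Numerator = 8.67 + 1.01 + 3.01 = 12.69 million.
Denominator = 124.10 + 1.01 = 125.11 million.
Broad rate = 12.69 / 125.11 = 10.14%.
Headline unemployment rate = 8.67 / 124.10 = 6.99%.

Broad underutilization rate ≈ 10.14%; headline unemployment rate ≈ 6.99%.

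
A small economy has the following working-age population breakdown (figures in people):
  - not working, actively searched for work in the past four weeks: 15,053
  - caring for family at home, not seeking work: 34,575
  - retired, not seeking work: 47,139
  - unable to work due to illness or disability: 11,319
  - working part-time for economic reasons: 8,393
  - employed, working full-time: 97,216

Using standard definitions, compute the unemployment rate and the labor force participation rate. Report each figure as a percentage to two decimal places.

Employed = 8,393 + 97,216 = 105,609 (anyone who worked, including part-time for economic reasons, counts as employed).
Unemployed = 15,053.
Labor force = 105,609 + 15,053 = 120,662.
Not in labor force = 34,575 + 47,139 + 11,319 = 93,033 (those not working and not actively searching are outside the labor force).
Civilian working-age population = 120,662 + 93,033 = 213,695.
Unemployment rate = 15,053 / 120,662 = 12.48%.
Labor force participation rate = 120,662 / 213,695 = 56.46%.

Unemployment rate ≈ 12.48%; labor force participation rate ≈ 56.46%.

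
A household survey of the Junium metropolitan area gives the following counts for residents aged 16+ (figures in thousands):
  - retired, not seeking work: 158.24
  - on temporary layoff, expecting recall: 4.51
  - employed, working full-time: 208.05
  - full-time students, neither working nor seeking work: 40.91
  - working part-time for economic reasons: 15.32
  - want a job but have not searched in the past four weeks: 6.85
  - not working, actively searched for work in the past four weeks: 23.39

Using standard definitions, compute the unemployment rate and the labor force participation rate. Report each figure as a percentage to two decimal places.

Unemployment rate ≈ 11.10%; labor force participation rate ≈ 54.95%.

Employed = 208.05 + 15.32 = 223.37 thousand (anyone who worked, including part-time for economic reasons, counts as employed).
Unemployed = 4.51 + 23.39 = 27.90 thousand (jobless and actively searching, or on temporary layoff).
Labor force = 223.37 + 27.90 = 251.27 thousand.
Not in labor force = 158.24 + 40.91 + 6.85 = 206.00 thousand (those not working and not actively searching are outside the labor force — including those who want a job but have given up searching).
Civilian working-age population = 251.27 + 206.00 = 457.27 thousand.
Unemployment rate = 27.90 / 251.27 = 11.10%.
Labor force participation rate = 251.27 / 457.27 = 54.95%.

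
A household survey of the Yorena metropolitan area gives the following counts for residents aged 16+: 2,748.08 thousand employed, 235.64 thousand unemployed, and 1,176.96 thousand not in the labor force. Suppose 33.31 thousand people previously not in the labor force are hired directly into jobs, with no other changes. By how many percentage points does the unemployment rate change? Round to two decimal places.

Initially, labor force = 2,748.08 + 235.64 = 2,983.72 thousand, so u = 235.64/2,983.72 = 7.90%.
After the change, employed and labor force both rise by 33.31; unemployed unchanged → E = 2,781.39, U = 235.64, labor force = 3,017.03 thousand.
New unemployment rate = 235.64 / 3,017.03 = 7.81%.
Change = 7.81% − 7.90% = −0.09 percentage points.

The unemployment rate changes by −0.09 percentage points.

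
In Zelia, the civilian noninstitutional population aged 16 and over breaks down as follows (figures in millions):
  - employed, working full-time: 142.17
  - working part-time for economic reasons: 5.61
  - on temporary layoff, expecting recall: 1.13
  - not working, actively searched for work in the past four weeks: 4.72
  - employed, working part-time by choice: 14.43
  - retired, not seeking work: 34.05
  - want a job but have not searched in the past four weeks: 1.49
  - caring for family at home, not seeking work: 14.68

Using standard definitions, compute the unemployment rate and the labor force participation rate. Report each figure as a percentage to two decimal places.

Unemployment rate ≈ 3.48%; labor force participation rate ≈ 76.99%.

Employed = 142.17 + 5.61 + 14.43 = 162.21 million (anyone who worked, including part-time for economic reasons, counts as employed).
Unemployed = 1.13 + 4.72 = 5.85 million (jobless and actively searching, or on temporary layoff).
Labor force = 162.21 + 5.85 = 168.06 million.
Not in labor force = 34.05 + 1.49 + 14.68 = 50.22 million (those not working and not actively searching are outside the labor force — including those who want a job but have given up searching).
Civilian working-age population = 168.06 + 50.22 = 218.28 million.
Unemployment rate = 5.85 / 168.06 = 3.48%.
Labor force participation rate = 168.06 / 218.28 = 76.99%.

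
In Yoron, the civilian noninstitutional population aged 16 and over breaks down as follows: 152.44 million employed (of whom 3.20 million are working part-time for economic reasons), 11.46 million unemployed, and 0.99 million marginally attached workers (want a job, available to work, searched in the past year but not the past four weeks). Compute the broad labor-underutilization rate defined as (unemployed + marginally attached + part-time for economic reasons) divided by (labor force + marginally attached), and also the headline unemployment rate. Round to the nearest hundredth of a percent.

Labor force = 152.44 + 11.46 = 163.90 million.
Numerator = 11.46 + 0.99 + 3.20 = 15.65 million.
Denominator = 163.90 + 0.99 = 164.89 million.
Broad rate = 15.65 / 164.89 = 9.49%.
Headline unemployment rate = 11.46 / 163.90 = 6.99%.

Broad underutilization rate ≈ 9.49%; headline unemployment rate ≈ 6.99%.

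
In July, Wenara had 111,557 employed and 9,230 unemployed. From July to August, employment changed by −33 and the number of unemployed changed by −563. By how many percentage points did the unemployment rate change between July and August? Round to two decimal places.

July: labor force = 111,557 + 9,230 = 120,787; u = 9,230/120,787 = 7.64%.
August: labor force = 111,524 + 8,667 = 120,191; u = 8,667/120,191 = 7.21%.
Change = 7.21% − 7.64% = −0.43 pp.

The unemployment rate changed by −0.43 percentage points.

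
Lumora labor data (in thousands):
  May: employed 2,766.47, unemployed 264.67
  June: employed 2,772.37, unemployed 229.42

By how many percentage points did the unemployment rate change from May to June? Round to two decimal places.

May: labor force = 2,766.47 + 264.67 = 3,031.14; u = 264.67/3,031.14 = 8.73%.
June: labor force = 2,772.37 + 229.42 = 3,001.79; u = 229.42/3,001.79 = 7.64%.
Change = 7.64% − 8.73% = −1.09 pp.

The unemployment rate changed by −1.09 percentage points.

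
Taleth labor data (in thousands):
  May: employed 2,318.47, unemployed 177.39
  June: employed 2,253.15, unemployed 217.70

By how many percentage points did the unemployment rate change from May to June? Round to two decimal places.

The unemployment rate changed by +1.70 percentage points.

May: labor force = 2,318.47 + 177.39 = 2,495.86; u = 177.39/2,495.86 = 7.11%.
June: labor force = 2,253.15 + 217.70 = 2,470.85; u = 217.70/2,470.85 = 8.81%.
Change = 8.81% − 7.11% = +1.70 pp.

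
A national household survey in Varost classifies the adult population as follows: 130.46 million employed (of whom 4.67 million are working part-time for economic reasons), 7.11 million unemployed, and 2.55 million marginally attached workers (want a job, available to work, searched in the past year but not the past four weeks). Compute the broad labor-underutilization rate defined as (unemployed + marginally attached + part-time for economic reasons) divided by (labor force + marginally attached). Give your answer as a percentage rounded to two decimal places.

Broad underutilization rate ≈ 10.23%.

Labor force = 130.46 + 7.11 = 137.57 million.
Numerator = 7.11 + 2.55 + 4.67 = 14.33 million.
Denominator = 137.57 + 2.55 = 140.12 million.
Broad rate = 14.33 / 140.12 = 10.23%.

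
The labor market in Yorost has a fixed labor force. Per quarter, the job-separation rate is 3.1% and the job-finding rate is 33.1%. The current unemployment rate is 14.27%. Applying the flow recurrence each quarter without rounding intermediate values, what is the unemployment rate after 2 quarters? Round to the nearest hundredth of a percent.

Unemployment rate after two quarters ≈ 10.89%.

With a fixed labor force, u_{t+1} = u_t + s·(1−u_t) − f·u_t = u_t·(1−s−f) + s.
Here 1−s−f = 0.638 and s = 0.031.
u_1 = 0.142700 × 0.638 + 0.031 = 0.122043.
u_2 = 0.122043 × 0.638 + 0.031 = 0.108863.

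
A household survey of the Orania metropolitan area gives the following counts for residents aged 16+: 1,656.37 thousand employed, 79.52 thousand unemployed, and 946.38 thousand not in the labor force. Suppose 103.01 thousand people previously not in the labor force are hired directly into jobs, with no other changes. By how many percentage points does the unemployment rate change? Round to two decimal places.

The unemployment rate changes by −0.26 percentage points.

Initially, labor force = 1,656.37 + 79.52 = 1,735.89 thousand, so u = 79.52/1,735.89 = 4.58%.
After the change, employed and labor force both rise by 103.01; unemployed unchanged → E = 1,759.38, U = 79.52, labor force = 1,838.90 thousand.
New unemployment rate = 79.52 / 1,838.90 = 4.32%.
Change = 4.32% − 4.58% = −0.26 percentage points.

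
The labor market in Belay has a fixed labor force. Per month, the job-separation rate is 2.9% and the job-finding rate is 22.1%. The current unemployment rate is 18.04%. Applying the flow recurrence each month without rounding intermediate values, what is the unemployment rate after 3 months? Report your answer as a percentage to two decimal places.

Unemployment rate after three months ≈ 14.32%.

With a fixed labor force, u_{t+1} = u_t + s·(1−u_t) − f·u_t = u_t·(1−s−f) + s.
Here 1−s−f = 0.750 and s = 0.029.
u_1 = 0.180400 × 0.750 + 0.029 = 0.164300.
u_2 = 0.164300 × 0.750 + 0.029 = 0.152225.
u_3 = 0.152225 × 0.750 + 0.029 = 0.143169.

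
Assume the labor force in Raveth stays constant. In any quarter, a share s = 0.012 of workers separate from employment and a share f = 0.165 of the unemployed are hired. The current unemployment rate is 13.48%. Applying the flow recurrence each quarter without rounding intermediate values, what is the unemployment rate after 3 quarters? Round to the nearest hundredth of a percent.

With a fixed labor force, u_{t+1} = u_t + s·(1−u_t) − f·u_t = u_t·(1−s−f) + s.
Here 1−s−f = 0.823 and s = 0.012.
u_1 = 0.134800 × 0.823 + 0.012 = 0.122940.
u_2 = 0.122940 × 0.823 + 0.012 = 0.113180.
u_3 = 0.113180 × 0.823 + 0.012 = 0.105147.

Unemployment rate after three quarters ≈ 10.51%.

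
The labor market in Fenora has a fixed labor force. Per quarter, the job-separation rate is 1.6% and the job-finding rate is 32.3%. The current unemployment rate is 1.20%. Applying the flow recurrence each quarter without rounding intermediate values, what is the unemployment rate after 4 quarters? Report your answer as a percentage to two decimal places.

Unemployment rate after four quarters ≈ 4.05%.

With a fixed labor force, u_{t+1} = u_t + s·(1−u_t) − f·u_t = u_t·(1−s−f) + s.
Here 1−s−f = 0.661 and s = 0.016.
u_1 = 0.012000 × 0.661 + 0.016 = 0.023932.
u_2 = 0.023932 × 0.661 + 0.016 = 0.031819.
u_3 = 0.031819 × 0.661 + 0.016 = 0.037032.
u_4 = 0.037032 × 0.661 + 0.016 = 0.040478.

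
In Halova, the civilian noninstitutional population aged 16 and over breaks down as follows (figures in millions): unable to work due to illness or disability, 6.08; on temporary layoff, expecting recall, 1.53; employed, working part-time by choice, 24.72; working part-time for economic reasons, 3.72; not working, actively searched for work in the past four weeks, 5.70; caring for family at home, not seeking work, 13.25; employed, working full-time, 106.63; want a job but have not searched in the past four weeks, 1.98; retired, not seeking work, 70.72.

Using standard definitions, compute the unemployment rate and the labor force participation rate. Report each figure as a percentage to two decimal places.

Unemployment rate ≈ 5.08%; labor force participation rate ≈ 60.73%.

Employed = 24.72 + 3.72 + 106.63 = 135.07 million (anyone who worked, including part-time for economic reasons, counts as employed).
Unemployed = 1.53 + 5.70 = 7.23 million (jobless and actively searching, or on temporary layoff).
Labor force = 135.07 + 7.23 = 142.30 million.
Not in labor force = 6.08 + 13.25 + 1.98 + 70.72 = 92.03 million (those not working and not actively searching are outside the labor force — including those who want a job but have given up searching).
Civilian working-age population = 142.30 + 92.03 = 234.33 million.
Unemployment rate = 7.23 / 142.30 = 5.08%.
Labor force participation rate = 142.30 / 234.33 = 60.73%.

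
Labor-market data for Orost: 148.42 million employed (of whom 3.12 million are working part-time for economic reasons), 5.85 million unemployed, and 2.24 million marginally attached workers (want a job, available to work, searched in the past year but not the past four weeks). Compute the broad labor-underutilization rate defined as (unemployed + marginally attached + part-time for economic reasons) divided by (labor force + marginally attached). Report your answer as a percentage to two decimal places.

Labor force = 148.42 + 5.85 = 154.27 million.
Numerator = 5.85 + 2.24 + 3.12 = 11.21 million.
Denominator = 154.27 + 2.24 = 156.51 million.
Broad rate = 11.21 / 156.51 = 7.16%.

Broad underutilization rate ≈ 7.16%.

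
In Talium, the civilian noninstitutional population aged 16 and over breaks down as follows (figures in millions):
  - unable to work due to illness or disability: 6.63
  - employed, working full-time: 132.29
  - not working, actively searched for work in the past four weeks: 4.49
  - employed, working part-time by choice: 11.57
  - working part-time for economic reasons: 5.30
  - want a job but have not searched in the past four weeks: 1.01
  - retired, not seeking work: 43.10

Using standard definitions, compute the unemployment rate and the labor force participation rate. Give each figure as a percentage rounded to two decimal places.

Unemployment rate ≈ 2.92%; labor force participation rate ≈ 75.17%.

Employed = 132.29 + 11.57 + 5.30 = 149.16 million (anyone who worked, including part-time for economic reasons, counts as employed).
Unemployed = 4.49 million.
Labor force = 149.16 + 4.49 = 153.65 million.
Not in labor force = 6.63 + 1.01 + 43.10 = 50.74 million (those not working and not actively searching are outside the labor force — including those who want a job but have given up searching).
Civilian working-age population = 153.65 + 50.74 = 204.39 million.
Unemployment rate = 4.49 / 153.65 = 2.92%.
Labor force participation rate = 153.65 / 204.39 = 75.17%.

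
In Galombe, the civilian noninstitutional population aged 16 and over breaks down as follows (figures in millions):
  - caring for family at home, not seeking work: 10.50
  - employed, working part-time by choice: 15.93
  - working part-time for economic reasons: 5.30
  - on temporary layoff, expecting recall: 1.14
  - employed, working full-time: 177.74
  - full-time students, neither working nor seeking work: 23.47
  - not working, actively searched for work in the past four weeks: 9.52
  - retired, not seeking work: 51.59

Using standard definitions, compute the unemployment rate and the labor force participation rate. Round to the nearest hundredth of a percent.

Unemployment rate ≈ 5.09%; labor force participation rate ≈ 71.02%.

Employed = 15.93 + 5.30 + 177.74 = 198.97 million (anyone who worked, including part-time for economic reasons, counts as employed).
Unemployed = 1.14 + 9.52 = 10.66 million (jobless and actively searching, or on temporary layoff).
Labor force = 198.97 + 10.66 = 209.63 million.
Not in labor force = 10.50 + 23.47 + 51.59 = 85.56 million (those not working and not actively searching are outside the labor force).
Civilian working-age population = 209.63 + 85.56 = 295.19 million.
Unemployment rate = 10.66 / 209.63 = 5.09%.
Labor force participation rate = 209.63 / 295.19 = 71.02%.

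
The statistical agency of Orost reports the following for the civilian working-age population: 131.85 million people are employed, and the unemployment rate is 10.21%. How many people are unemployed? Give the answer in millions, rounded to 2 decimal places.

Let U be the number unemployed. The labor force is E + U, and U/(E+U) = 0.1021.
So U = 0.1021 × 131.85 / (1 − 0.1021) = 13.4619 / 0.8979 ≈ 14.99 million.

About 14.99 million are unemployed.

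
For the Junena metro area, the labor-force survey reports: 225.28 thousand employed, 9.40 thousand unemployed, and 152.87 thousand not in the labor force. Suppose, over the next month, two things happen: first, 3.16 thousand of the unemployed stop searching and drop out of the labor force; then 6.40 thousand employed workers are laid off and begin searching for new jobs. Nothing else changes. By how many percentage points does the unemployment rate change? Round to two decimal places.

Initially, labor force = 225.28 + 9.40 = 234.68 thousand, so u = 9.40/234.68 = 4.01%.
After the first change, unemployed and labor force both fall by 3.16 → E = 225.28, U = 6.24, labor force = 231.52 thousand.
After the second change, employed falls and unemployed rises by 6.40; labor force unchanged → E = 218.88, U = 12.64, labor force = 231.52 thousand.
New unemployment rate = 12.64 / 231.52 = 5.46%.
Change = 5.46% − 4.01% = +1.45 percentage points.

The unemployment rate changes by +1.45 percentage points.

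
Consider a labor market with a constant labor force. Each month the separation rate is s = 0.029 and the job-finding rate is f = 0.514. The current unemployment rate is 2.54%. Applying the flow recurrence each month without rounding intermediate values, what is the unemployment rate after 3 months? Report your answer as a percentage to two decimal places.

Unemployment rate after three months ≈ 5.07%.

With a fixed labor force, u_{t+1} = u_t + s·(1−u_t) − f·u_t = u_t·(1−s−f) + s.
Here 1−s−f = 0.457 and s = 0.029.
u_1 = 0.025400 × 0.457 + 0.029 = 0.040608.
u_2 = 0.040608 × 0.457 + 0.029 = 0.047558.
u_3 = 0.047558 × 0.457 + 0.029 = 0.050734.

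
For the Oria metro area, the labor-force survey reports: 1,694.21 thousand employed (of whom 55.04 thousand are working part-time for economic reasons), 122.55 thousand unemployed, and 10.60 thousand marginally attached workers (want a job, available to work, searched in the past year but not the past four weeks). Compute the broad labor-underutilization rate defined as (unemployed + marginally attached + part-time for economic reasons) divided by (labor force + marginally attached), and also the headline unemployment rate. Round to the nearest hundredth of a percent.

Broad underutilization rate ≈ 10.30%; headline unemployment rate ≈ 6.75%.

Labor force = 1,694.21 + 122.55 = 1,816.76 thousand.
Numerator = 122.55 + 10.60 + 55.04 = 188.19 thousand.
Denominator = 1,816.76 + 10.60 = 1,827.36 thousand.
Broad rate = 188.19 / 1,827.36 = 10.30%.
Headline unemployment rate = 122.55 / 1,816.76 = 6.75%.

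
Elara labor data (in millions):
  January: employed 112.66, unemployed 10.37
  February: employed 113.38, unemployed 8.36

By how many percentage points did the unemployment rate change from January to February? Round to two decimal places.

The unemployment rate changed by −1.56 percentage points.

January: labor force = 112.66 + 10.37 = 123.03; u = 10.37/123.03 = 8.43%.
February: labor force = 113.38 + 8.36 = 121.74; u = 8.36/121.74 = 6.87%.
Change = 6.87% − 8.43% = −1.56 pp.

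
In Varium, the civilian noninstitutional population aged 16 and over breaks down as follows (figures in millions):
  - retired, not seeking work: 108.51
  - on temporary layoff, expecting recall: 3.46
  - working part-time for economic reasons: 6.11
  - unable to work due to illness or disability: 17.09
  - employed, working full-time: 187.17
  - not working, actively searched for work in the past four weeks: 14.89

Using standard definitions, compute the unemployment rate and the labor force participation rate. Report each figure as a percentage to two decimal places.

Employed = 6.11 + 187.17 = 193.28 million (anyone who worked, including part-time for economic reasons, counts as employed).
Unemployed = 3.46 + 14.89 = 18.35 million (jobless and actively searching, or on temporary layoff).
Labor force = 193.28 + 18.35 = 211.63 million.
Not in labor force = 108.51 + 17.09 = 125.60 million (those not working and not actively searching are outside the labor force).
Civilian working-age population = 211.63 + 125.60 = 337.23 million.
Unemployment rate = 18.35 / 211.63 = 8.67%.
Labor force participation rate = 211.63 / 337.23 = 62.76%.

Unemployment rate ≈ 8.67%; labor force participation rate ≈ 62.76%.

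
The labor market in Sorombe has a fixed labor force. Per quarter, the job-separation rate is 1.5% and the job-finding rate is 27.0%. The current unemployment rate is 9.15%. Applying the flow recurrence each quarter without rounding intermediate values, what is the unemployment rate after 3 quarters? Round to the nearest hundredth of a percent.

With a fixed labor force, u_{t+1} = u_t + s·(1−u_t) − f·u_t = u_t·(1−s−f) + s.
Here 1−s−f = 0.715 and s = 0.015.
u_1 = 0.091500 × 0.715 + 0.015 = 0.080422.
u_2 = 0.080422 × 0.715 + 0.015 = 0.072502.
u_3 = 0.072502 × 0.715 + 0.015 = 0.066839.

Unemployment rate after three quarters ≈ 6.68%.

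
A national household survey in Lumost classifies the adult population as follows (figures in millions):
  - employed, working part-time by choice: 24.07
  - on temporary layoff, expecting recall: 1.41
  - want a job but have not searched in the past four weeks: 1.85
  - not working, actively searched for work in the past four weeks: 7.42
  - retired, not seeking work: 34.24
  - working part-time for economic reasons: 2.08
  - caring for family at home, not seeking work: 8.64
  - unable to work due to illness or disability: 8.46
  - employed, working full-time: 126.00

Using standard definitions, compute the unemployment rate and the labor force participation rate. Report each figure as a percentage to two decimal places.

Unemployment rate ≈ 5.49%; labor force participation rate ≈ 75.16%.

Employed = 24.07 + 2.08 + 126.00 = 152.15 million (anyone who worked, including part-time for economic reasons, counts as employed).
Unemployed = 1.41 + 7.42 = 8.83 million (jobless and actively searching, or on temporary layoff).
Labor force = 152.15 + 8.83 = 160.98 million.
Not in labor force = 1.85 + 34.24 + 8.64 + 8.46 = 53.19 million (those not working and not actively searching are outside the labor force — including those who want a job but have given up searching).
Civilian working-age population = 160.98 + 53.19 = 214.17 million.
Unemployment rate = 8.83 / 160.98 = 5.49%.
Labor force participation rate = 160.98 / 214.17 = 75.16%.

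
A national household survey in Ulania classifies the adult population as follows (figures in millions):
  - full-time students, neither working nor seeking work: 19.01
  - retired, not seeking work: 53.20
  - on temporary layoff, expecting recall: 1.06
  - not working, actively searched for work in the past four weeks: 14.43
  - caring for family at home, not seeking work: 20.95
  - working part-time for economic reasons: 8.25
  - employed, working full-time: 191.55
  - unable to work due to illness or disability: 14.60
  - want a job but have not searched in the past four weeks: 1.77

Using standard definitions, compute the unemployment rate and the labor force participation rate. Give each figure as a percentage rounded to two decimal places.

Unemployment rate ≈ 7.19%; labor force participation rate ≈ 66.28%.

Employed = 8.25 + 191.55 = 199.80 million (anyone who worked, including part-time for economic reasons, counts as employed).
Unemployed = 1.06 + 14.43 = 15.49 million (jobless and actively searching, or on temporary layoff).
Labor force = 199.80 + 15.49 = 215.29 million.
Not in labor force = 19.01 + 53.20 + 20.95 + 14.60 + 1.77 = 109.53 million (those not working and not actively searching are outside the labor force — including those who want a job but have given up searching).
Civilian working-age population = 215.29 + 109.53 = 324.82 million.
Unemployment rate = 15.49 / 215.29 = 7.19%.
Labor force participation rate = 215.29 / 324.82 = 66.28%.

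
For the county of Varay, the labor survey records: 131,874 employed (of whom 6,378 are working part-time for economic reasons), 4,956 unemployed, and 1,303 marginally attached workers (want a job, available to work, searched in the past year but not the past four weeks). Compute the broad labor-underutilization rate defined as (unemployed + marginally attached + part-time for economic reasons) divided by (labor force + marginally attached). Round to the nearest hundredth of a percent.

Broad underutilization rate ≈ 9.15%.

Labor force = 131,874 + 4,956 = 136,830.
Numerator = 4,956 + 1,303 + 6,378 = 12,637.
Denominator = 136,830 + 1,303 = 138,133.
Broad rate = 12,637 / 138,133 = 9.15%.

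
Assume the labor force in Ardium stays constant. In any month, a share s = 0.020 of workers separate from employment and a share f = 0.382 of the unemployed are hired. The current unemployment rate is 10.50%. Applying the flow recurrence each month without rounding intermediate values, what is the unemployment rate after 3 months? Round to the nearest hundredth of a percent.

Unemployment rate after three months ≈ 6.16%.

With a fixed labor force, u_{t+1} = u_t + s·(1−u_t) − f·u_t = u_t·(1−s−f) + s.
Here 1−s−f = 0.598 and s = 0.020.
u_1 = 0.105000 × 0.598 + 0.020 = 0.082790.
u_2 = 0.082790 × 0.598 + 0.020 = 0.069508.
u_3 = 0.069508 × 0.598 + 0.020 = 0.061566.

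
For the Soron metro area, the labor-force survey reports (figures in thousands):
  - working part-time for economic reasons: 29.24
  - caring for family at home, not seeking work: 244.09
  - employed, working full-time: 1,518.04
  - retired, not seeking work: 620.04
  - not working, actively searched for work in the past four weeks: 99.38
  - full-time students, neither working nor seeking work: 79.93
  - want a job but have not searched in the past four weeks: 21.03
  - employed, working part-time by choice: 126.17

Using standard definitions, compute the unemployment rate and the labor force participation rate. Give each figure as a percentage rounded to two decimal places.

Unemployment rate ≈ 5.61%; labor force participation rate ≈ 64.75%.

Employed = 29.24 + 1,518.04 + 126.17 = 1,673.45 thousand (anyone who worked, including part-time for economic reasons, counts as employed).
Unemployed = 99.38 thousand.
Labor force = 1,673.45 + 99.38 = 1,772.83 thousand.
Not in labor force = 244.09 + 620.04 + 79.93 + 21.03 = 965.09 thousand (those not working and not actively searching are outside the labor force — including those who want a job but have given up searching).
Civilian working-age population = 1,772.83 + 965.09 = 2,737.92 thousand.
Unemployment rate = 99.38 / 1,772.83 = 5.61%.
Labor force participation rate = 1,772.83 / 2,737.92 = 64.75%.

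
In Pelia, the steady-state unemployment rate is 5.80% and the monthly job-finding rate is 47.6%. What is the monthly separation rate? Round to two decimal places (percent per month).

Separation rate ≈ 2.93% per month.

From u* = s/(s+f): s = u·f/(1−u).
s = 0.0580 × 47.6 / (1 − 0.0580) = 2.7608 / 0.9420 ≈ 2.93% per month.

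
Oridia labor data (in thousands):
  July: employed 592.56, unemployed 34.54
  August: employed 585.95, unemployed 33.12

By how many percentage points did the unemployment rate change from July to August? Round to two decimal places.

July: labor force = 592.56 + 34.54 = 627.10; u = 34.54/627.10 = 5.51%.
August: labor force = 585.95 + 33.12 = 619.07; u = 33.12/619.07 = 5.35%.
Change = 5.35% − 5.51% = −0.16 pp.

The unemployment rate changed by −0.16 percentage points.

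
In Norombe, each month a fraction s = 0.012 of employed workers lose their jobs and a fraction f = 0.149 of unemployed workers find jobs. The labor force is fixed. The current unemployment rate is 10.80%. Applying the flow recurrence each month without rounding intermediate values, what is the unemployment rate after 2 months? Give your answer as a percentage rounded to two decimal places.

With a fixed labor force, u_{t+1} = u_t + s·(1−u_t) − f·u_t = u_t·(1−s−f) + s.
Here 1−s−f = 0.839 and s = 0.012.
u_1 = 0.108000 × 0.839 + 0.012 = 0.102612.
u_2 = 0.102612 × 0.839 + 0.012 = 0.098091.

Unemployment rate after two months ≈ 9.81%.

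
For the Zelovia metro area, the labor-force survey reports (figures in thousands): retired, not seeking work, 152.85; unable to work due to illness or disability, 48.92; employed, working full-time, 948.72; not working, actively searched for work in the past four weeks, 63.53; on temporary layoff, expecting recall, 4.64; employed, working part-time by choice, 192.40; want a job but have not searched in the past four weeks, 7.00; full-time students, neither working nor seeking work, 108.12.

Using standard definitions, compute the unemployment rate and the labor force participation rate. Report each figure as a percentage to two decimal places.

Employed = 948.72 + 192.40 = 1,141.12 thousand.
Unemployed = 63.53 + 4.64 = 68.17 thousand (jobless and actively searching, or on temporary layoff).
Labor force = 1,141.12 + 68.17 = 1,209.29 thousand.
Not in labor force = 152.85 + 48.92 + 7.00 + 108.12 = 316.89 thousand (those not working and not actively searching are outside the labor force — including those who want a job but have given up searching).
Civilian working-age population = 1,209.29 + 316.89 = 1,526.18 thousand.
Unemployment rate = 68.17 / 1,209.29 = 5.64%.
Labor force participation rate = 1,209.29 / 1,526.18 = 79.24%.

Unemployment rate ≈ 5.64%; labor force participation rate ≈ 79.24%.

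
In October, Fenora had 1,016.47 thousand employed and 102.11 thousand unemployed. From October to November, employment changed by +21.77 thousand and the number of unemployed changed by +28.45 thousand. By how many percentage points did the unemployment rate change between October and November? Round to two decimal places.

The unemployment rate changed by +2.04 percentage points.

October: labor force = 1,016.47 + 102.11 = 1,118.58; u = 102.11/1,118.58 = 9.13%.
November: labor force = 1,038.24 + 130.56 = 1,168.80; u = 130.56/1,168.80 = 11.17%.
Change = 11.17% − 9.13% = +2.04 pp.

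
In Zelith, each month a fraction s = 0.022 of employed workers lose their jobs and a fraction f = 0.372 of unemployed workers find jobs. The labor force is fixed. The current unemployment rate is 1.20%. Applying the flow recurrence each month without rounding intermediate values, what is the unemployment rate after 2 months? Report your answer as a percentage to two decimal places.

Unemployment rate after two months ≈ 3.97%.

With a fixed labor force, u_{t+1} = u_t + s·(1−u_t) − f·u_t = u_t·(1−s−f) + s.
Here 1−s−f = 0.606 and s = 0.022.
u_1 = 0.012000 × 0.606 + 0.022 = 0.029272.
u_2 = 0.029272 × 0.606 + 0.022 = 0.039739.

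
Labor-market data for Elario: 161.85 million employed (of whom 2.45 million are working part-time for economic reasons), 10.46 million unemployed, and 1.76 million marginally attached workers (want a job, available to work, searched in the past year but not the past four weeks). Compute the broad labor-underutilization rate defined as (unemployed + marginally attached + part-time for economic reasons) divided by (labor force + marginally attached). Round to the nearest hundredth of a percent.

Labor force = 161.85 + 10.46 = 172.31 million.
Numerator = 10.46 + 1.76 + 2.45 = 14.67 million.
Denominator = 172.31 + 1.76 = 174.07 million.
Broad rate = 14.67 / 174.07 = 8.43%.

Broad underutilization rate ≈ 8.43%.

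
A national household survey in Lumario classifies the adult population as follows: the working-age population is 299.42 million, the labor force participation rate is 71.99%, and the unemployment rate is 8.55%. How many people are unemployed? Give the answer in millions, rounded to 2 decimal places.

Labor force = 0.7199 × 299.42 = 215.55 million.
Unemployed = 0.0855 × 215.55 ≈ 18.43 million.

About 18.43 million are unemployed.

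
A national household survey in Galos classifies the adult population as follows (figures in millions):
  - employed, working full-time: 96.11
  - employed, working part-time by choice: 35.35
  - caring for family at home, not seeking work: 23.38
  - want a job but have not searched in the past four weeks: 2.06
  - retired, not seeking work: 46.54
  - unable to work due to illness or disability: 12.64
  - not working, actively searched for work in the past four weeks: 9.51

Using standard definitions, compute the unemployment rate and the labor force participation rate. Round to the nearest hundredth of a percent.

Unemployment rate ≈ 6.75%; labor force participation rate ≈ 62.49%.

Employed = 96.11 + 35.35 = 131.46 million.
Unemployed = 9.51 million.
Labor force = 131.46 + 9.51 = 140.97 million.
Not in labor force = 23.38 + 2.06 + 46.54 + 12.64 = 84.62 million (those not working and not actively searching are outside the labor force — including those who want a job but have given up searching).
Civilian working-age population = 140.97 + 84.62 = 225.59 million.
Unemployment rate = 9.51 / 140.97 = 6.75%.
Labor force participation rate = 140.97 / 225.59 = 62.49%.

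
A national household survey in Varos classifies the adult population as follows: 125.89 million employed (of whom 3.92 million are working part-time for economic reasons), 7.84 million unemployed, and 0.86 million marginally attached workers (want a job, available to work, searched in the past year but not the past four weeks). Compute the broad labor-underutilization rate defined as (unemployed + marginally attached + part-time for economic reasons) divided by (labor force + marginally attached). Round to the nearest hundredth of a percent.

Broad underutilization rate ≈ 9.38%.

Labor force = 125.89 + 7.84 = 133.73 million.
Numerator = 7.84 + 0.86 + 3.92 = 12.62 million.
Denominator = 133.73 + 0.86 = 134.59 million.
Broad rate = 12.62 / 134.59 = 9.38%.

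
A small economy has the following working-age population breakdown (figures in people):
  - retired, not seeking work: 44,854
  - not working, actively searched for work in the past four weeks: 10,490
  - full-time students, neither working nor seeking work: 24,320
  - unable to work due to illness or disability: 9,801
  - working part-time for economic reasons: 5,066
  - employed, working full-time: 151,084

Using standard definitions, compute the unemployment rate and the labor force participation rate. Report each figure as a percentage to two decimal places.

Unemployment rate ≈ 6.30%; labor force participation rate ≈ 67.85%.

Employed = 5,066 + 151,084 = 156,150 (anyone who worked, including part-time for economic reasons, counts as employed).
Unemployed = 10,490.
Labor force = 156,150 + 10,490 = 166,640.
Not in labor force = 44,854 + 24,320 + 9,801 = 78,975 (those not working and not actively searching are outside the labor force).
Civilian working-age population = 166,640 + 78,975 = 245,615.
Unemployment rate = 10,490 / 166,640 = 6.30%.
Labor force participation rate = 166,640 / 245,615 = 67.85%.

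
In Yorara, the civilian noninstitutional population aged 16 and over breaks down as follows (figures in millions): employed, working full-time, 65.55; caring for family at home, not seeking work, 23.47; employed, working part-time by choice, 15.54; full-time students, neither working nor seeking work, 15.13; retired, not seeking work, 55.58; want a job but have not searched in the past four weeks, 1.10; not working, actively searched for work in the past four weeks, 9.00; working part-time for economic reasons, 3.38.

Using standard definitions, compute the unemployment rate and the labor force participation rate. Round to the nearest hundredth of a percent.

Unemployment rate ≈ 9.63%; labor force participation rate ≈ 49.52%.

Employed = 65.55 + 15.54 + 3.38 = 84.47 million (anyone who worked, including part-time for economic reasons, counts as employed).
Unemployed = 9.00 million.
Labor force = 84.47 + 9.00 = 93.47 million.
Not in labor force = 23.47 + 15.13 + 55.58 + 1.10 = 95.28 million (those not working and not actively searching are outside the labor force — including those who want a job but have given up searching).
Civilian working-age population = 93.47 + 95.28 = 188.75 million.
Unemployment rate = 9.00 / 93.47 = 9.63%.
Labor force participation rate = 93.47 / 188.75 = 49.52%.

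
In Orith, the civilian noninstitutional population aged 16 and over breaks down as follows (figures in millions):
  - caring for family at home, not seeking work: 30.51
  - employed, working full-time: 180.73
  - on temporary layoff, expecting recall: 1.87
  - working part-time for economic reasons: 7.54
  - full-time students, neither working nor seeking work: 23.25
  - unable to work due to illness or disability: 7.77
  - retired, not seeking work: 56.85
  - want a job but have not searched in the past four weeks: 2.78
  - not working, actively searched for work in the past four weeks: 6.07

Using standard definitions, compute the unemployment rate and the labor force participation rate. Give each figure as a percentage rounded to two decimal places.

Unemployment rate ≈ 4.05%; labor force participation rate ≈ 61.82%.

Employed = 180.73 + 7.54 = 188.27 million (anyone who worked, including part-time for economic reasons, counts as employed).
Unemployed = 1.87 + 6.07 = 7.94 million (jobless and actively searching, or on temporary layoff).
Labor force = 188.27 + 7.94 = 196.21 million.
Not in labor force = 30.51 + 23.25 + 7.77 + 56.85 + 2.78 = 121.16 million (those not working and not actively searching are outside the labor force — including those who want a job but have given up searching).
Civilian working-age population = 196.21 + 121.16 = 317.37 million.
Unemployment rate = 7.94 / 196.21 = 4.05%.
Labor force participation rate = 196.21 / 317.37 = 61.82%.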